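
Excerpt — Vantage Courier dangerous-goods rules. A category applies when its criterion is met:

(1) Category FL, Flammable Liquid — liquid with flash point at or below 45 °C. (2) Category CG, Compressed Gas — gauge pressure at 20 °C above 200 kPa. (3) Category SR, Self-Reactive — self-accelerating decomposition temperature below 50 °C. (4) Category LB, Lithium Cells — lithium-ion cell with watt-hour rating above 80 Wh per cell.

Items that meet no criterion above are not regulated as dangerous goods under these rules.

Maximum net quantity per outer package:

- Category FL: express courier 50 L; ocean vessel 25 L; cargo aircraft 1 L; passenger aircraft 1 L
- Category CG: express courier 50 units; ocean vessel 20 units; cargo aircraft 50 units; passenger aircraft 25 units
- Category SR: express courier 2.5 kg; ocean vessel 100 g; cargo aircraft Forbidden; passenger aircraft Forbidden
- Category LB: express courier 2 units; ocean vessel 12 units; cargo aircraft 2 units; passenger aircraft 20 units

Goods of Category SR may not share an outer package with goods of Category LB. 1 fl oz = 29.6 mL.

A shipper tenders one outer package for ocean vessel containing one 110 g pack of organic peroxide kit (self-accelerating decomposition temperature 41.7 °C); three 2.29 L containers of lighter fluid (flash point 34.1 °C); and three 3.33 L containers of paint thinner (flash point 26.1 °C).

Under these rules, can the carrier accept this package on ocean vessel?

No

The organic peroxide kit has self-accelerating decomposition temperature 41.7 °C, which is < 50 °C, so it is Category SR (Self-Reactive).
Lighter fluid: flash point 34.1 °C ≤ 45 °C → Category FL (Flammable Liquid).
With flash point 26.1 °C (≤ 45 °C), the paint thinner falls in Category FL.
Category FL net quantity: (three 2.29 L containers = 6.87 L) + (three 3.33 L containers = 9.99 L) = 16.86 L.
16.86 L is within the ocean vessel limit of 25 L for Category FL.
Category SR quantity: 110 g.
That exceeds the Category SR ocean vessel limit of 100 g.
The segregation rule (Category SR with Category LB) does not apply to Category FL with Category SR.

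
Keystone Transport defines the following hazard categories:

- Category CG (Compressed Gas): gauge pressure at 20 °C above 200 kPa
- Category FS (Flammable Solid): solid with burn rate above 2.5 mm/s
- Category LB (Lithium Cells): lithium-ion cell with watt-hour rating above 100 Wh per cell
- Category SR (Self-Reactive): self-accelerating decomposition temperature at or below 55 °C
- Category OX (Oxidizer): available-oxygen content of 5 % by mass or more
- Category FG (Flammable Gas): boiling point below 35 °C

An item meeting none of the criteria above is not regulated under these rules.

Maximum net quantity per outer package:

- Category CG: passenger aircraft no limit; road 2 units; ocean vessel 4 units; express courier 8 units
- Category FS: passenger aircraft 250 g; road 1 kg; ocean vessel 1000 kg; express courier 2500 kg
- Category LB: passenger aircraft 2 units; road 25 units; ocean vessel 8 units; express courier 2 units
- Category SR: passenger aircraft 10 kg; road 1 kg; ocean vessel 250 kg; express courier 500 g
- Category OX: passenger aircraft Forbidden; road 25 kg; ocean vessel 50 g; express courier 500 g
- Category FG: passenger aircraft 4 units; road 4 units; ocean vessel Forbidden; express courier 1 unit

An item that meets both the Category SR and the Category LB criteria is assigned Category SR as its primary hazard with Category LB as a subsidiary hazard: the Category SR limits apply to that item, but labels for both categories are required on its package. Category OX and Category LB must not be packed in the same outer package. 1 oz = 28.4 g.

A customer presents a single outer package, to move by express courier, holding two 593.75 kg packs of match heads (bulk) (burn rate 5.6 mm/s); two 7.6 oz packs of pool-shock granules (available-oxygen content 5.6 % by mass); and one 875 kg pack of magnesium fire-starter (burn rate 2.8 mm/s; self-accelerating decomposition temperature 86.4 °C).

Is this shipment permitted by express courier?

Yes

Match heads (bulk): burn rate 5.6 mm/s > 2.5 mm/s → Category FS (Flammable Solid).
Available-oxygen content 5.6 % by mass meets the Category OX criterion (Oxidizer), so the pool-shock granules are Category OX.
With burn rate 2.8 mm/s (> 2.5 mm/s), the magnesium fire-starter falls in Category FS.
Category OX quantity: two 7.6 oz packs = 431.68 g.
431.68 g ≤ 500 g (express courier limit, Category OX) — within limit.
Category FS net quantity: (two 593.75 kg packs = 1187.5 kg) + 875 kg = 2062.5 kg.
2062.5 kg is within the express courier limit of 2500 kg for Category FS.
The segregation rule (Category OX with Category LB) does not apply to Category OX with Category FS.
Every hazard category is within its express courier limit and no segregation rule is violated.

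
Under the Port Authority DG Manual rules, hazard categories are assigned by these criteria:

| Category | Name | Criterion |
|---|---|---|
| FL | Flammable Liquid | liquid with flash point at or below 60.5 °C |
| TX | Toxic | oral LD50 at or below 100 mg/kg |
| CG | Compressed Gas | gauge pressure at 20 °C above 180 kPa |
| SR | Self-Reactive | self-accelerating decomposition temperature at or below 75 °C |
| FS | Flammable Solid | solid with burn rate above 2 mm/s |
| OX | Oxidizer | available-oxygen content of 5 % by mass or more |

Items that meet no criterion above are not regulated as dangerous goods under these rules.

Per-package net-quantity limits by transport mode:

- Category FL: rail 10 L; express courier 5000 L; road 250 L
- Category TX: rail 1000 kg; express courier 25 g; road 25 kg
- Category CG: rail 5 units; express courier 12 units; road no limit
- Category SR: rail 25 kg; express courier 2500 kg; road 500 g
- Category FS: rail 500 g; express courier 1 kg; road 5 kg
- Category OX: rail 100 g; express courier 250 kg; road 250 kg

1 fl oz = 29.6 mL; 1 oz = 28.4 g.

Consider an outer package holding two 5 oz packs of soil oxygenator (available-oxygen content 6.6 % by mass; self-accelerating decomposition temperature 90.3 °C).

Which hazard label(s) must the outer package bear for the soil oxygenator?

With available-oxygen content 6.6 % by mass (≥ 5 % by mass), the soil oxygenator falls in Category OX.
Only the Category OX label is required.

Category OX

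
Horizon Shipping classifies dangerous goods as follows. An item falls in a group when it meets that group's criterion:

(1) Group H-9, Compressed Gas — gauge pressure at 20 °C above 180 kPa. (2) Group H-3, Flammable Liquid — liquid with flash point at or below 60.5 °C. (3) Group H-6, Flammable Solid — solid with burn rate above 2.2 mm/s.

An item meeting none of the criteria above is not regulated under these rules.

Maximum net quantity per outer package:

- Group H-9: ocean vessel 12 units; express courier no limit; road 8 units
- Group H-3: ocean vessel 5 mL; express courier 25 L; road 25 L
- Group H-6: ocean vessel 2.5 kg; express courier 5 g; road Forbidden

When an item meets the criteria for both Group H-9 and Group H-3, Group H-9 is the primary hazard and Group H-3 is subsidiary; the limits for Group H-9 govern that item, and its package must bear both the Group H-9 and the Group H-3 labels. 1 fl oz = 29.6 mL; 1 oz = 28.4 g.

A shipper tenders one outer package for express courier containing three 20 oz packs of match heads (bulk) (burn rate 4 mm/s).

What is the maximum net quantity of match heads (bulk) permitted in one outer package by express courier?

Match heads (bulk): burn rate 4 mm/s > 2.2 mm/s → Group H-6 (Flammable Solid).
The express courier limit for Group H-6 is 5 g.

5 g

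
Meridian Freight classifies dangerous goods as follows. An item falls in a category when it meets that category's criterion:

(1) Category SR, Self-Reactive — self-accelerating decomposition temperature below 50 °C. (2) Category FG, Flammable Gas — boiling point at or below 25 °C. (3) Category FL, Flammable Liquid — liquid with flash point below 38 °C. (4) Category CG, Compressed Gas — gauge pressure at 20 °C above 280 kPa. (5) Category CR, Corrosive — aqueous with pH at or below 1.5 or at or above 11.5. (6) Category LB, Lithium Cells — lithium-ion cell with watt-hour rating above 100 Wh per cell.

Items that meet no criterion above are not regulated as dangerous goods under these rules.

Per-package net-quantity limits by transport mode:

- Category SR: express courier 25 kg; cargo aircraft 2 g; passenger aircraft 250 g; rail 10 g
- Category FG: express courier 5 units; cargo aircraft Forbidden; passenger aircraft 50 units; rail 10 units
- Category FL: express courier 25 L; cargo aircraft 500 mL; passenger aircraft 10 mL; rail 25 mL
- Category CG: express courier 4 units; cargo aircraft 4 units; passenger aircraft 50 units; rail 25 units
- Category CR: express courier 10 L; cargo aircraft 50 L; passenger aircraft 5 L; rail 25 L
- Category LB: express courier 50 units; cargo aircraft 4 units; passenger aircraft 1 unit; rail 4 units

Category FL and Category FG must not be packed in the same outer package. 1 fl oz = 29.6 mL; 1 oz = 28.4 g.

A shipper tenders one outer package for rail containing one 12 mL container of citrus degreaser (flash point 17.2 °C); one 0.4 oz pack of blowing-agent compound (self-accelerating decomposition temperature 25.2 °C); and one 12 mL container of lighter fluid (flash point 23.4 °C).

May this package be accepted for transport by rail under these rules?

Citrus degreaser: flash point 17.2 °C < 38 °C → Category FL (Flammable Liquid).
The blowing-agent compound has self-accelerating decomposition temperature 25.2 °C, which is < 50 °C, so it is Category SR (Self-Reactive).
Lighter fluid: flash point 23.4 °C < 38 °C → Category FL (Flammable Liquid).
Category FL net quantity: 12 mL + 12 mL = 24 mL.
24 mL ≤ 25 mL (rail limit, Category FL) — within limit.
Category SR quantity: one 0.4 oz pack = 11.36 g.
11.36 g > 10 g (rail limit, Category SR) — over the limit.
The segregation rule (Category FL with Category FG) does not apply to Category FL with Category SR.

No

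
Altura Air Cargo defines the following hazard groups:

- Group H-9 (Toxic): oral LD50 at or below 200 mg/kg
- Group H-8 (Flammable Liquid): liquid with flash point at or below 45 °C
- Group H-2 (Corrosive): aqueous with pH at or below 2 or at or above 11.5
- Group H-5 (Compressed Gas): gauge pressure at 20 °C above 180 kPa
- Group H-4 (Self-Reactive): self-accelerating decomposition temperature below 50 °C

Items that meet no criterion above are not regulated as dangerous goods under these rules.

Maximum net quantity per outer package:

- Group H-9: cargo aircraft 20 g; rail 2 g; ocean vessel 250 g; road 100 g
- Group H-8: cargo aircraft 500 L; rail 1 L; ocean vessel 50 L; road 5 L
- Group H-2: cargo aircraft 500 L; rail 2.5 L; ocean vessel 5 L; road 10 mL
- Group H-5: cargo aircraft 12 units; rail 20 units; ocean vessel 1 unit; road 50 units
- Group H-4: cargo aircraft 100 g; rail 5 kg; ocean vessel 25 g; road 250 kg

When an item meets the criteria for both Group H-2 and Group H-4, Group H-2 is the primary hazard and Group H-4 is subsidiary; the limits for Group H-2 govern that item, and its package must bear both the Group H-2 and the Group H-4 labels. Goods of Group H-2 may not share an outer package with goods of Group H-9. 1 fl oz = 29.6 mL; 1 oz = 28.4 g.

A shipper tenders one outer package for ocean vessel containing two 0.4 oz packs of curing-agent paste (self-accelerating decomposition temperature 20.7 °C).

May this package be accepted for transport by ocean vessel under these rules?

With self-accelerating decomposition temperature 20.7 °C (< 50 °C), the curing-agent paste falls in Group H-4.
Group H-4 quantity: two 0.4 oz packs = 22.72 g.
That is within the Group H-4 ocean vessel limit of 25 g.

Yes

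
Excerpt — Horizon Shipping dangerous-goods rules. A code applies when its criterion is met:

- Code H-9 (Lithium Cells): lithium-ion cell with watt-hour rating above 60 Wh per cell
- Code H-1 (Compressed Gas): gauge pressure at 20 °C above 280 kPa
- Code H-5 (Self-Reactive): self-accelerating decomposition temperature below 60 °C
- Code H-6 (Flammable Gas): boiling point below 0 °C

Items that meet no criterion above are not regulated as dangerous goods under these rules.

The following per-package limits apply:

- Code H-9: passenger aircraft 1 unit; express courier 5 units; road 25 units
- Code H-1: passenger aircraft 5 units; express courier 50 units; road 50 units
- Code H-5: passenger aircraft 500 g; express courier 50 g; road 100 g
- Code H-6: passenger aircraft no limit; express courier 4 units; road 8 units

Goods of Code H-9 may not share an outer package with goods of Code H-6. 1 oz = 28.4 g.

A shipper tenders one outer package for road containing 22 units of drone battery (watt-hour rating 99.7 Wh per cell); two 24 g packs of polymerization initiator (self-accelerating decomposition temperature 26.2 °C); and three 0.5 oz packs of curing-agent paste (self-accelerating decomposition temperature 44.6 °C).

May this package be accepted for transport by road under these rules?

Yes

With watt-hour rating 99.7 Wh per cell (> 60 Wh per cell), the drone battery falls in Code H-9.
The polymerization initiator has self-accelerating decomposition temperature 26.2 °C, which is < 60 °C, so it is Code H-5 (Self-Reactive).
The curing-agent paste has self-accelerating decomposition temperature 44.6 °C, which is < 60 °C, so it is Code H-5 (Self-Reactive).
Code H-9 quantity: 22 units.
22 units is within the road limit of 25 units for Code H-9.
Total Code H-5: (two 24 g packs = 48 g) + (three 0.5 oz packs = 42.6 g) = 90.6 g.
That is within the Code H-5 road limit of 100 g.
The segregation rule (Code H-9 with Code H-6) does not apply to Code H-9 with Code H-5.
Every hazard code is within its road limit and no segregation rule is violated.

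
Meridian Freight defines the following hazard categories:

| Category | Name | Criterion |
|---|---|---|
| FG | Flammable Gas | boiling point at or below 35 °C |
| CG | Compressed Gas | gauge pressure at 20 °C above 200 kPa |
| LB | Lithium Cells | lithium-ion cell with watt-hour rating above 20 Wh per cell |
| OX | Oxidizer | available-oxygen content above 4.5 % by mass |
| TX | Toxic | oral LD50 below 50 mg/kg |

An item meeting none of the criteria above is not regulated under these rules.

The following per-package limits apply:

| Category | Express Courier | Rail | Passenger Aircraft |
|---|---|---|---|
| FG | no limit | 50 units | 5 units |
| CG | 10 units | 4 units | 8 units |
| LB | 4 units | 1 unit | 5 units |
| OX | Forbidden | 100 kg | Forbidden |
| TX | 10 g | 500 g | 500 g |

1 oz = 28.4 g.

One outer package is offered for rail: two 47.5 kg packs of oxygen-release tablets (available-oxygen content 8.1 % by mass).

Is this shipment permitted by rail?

Oxygen-release tablets: available-oxygen content 8.1 % by mass > 4.5 % by mass → Category OX (Oxidizer).
Category OX quantity: two 47.5 kg packs = 95 kg.
95 kg is within the rail limit of 100 kg for Category OX.

Yes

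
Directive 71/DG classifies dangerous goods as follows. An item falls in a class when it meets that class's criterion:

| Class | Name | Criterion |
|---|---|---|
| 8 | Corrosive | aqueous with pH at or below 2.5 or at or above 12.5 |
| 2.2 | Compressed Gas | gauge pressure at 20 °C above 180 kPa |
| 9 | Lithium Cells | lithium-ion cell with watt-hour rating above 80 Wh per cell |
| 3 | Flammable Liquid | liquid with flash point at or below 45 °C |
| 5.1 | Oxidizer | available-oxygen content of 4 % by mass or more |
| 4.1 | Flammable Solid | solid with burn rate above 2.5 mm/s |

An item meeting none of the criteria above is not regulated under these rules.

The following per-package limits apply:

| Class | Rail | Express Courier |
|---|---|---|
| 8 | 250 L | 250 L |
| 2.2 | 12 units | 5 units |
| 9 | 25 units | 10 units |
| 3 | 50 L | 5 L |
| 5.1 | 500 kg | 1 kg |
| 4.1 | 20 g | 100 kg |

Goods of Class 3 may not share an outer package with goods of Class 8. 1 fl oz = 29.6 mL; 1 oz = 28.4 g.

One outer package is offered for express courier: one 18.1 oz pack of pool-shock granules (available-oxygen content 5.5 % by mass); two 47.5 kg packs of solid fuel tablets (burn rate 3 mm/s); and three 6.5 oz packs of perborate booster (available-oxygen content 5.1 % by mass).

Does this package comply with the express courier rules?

With available-oxygen content 5.5 % by mass (≥ 4 % by mass), the pool-shock granules fall in Class 5.1.
Solid fuel tablets: burn rate 3 mm/s > 2.5 mm/s → Class 4.1 (Flammable Solid).
The perborate booster has available-oxygen content 5.1 % by mass, which is ≥ 4 % by mass, so it is Class 5.1 (Oxidizer).
Total Class 5.1: (one 18.1 oz pack = 514.04 g) + (three 6.5 oz packs = 553.8 g) = 1067.84 g.
That exceeds the Class 5.1 express courier limit of 1 kg.
Class 4.1 quantity: two 47.5 kg packs = 95 kg.
95 kg ≤ 100 kg (express courier limit, Class 4.1) — within limit.
The segregation rule (Class 3 with Class 8) does not apply to Class 5.1 with Class 4.1.

No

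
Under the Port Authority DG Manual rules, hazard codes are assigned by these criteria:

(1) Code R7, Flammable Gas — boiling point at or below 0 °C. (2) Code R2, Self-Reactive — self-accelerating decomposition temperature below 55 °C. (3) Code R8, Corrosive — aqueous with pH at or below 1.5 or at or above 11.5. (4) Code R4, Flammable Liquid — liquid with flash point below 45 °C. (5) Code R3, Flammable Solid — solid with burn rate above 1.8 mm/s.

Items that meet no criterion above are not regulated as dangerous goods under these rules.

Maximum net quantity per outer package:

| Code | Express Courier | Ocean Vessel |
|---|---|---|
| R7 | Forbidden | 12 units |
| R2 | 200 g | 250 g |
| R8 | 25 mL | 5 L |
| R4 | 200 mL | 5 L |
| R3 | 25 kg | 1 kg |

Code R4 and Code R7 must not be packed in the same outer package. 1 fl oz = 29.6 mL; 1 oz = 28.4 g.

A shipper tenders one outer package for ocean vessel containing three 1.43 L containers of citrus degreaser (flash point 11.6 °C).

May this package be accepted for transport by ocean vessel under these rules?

With flash point 11.6 °C (< 45 °C), the citrus degreaser falls in Code R4.
Code R4 quantity: three 1.43 L containers = 4.29 L.
That is within the Code R4 ocean vessel limit of 5 L.

Yes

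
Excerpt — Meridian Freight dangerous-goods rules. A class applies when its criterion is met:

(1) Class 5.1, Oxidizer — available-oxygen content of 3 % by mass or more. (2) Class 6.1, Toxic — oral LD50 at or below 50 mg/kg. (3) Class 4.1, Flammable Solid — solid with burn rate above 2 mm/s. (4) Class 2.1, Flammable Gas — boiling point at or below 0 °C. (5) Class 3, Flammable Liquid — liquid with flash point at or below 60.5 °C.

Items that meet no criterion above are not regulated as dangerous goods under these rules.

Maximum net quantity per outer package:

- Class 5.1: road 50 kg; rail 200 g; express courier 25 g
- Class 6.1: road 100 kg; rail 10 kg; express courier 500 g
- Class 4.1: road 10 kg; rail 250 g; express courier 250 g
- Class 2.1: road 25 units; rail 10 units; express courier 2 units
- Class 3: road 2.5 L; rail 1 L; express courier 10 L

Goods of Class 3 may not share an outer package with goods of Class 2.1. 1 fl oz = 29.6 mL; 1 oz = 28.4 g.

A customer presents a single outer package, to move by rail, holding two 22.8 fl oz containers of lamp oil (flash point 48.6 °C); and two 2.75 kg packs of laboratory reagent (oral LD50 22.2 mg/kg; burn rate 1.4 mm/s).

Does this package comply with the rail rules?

The lamp oil has flash point 48.6 °C, which is ≤ 60.5 °C, so it is Class 3 (Flammable Liquid).
With oral LD50 22.2 mg/kg (≤ 50 mg/kg), the laboratory reagent falls in Class 6.1.
Class 3 quantity: two 22.8 fl oz containers = 1349.76 mL.
1349.76 mL > 1 L (rail limit, Class 3) — over the limit.
Class 6.1 quantity: two 2.75 kg packs = 5.5 kg.
5.5 kg is within the rail limit of 10 kg for Class 6.1.
The segregation rule (Class 3 with Class 2.1) does not apply to Class 3 with Class 6.1.

No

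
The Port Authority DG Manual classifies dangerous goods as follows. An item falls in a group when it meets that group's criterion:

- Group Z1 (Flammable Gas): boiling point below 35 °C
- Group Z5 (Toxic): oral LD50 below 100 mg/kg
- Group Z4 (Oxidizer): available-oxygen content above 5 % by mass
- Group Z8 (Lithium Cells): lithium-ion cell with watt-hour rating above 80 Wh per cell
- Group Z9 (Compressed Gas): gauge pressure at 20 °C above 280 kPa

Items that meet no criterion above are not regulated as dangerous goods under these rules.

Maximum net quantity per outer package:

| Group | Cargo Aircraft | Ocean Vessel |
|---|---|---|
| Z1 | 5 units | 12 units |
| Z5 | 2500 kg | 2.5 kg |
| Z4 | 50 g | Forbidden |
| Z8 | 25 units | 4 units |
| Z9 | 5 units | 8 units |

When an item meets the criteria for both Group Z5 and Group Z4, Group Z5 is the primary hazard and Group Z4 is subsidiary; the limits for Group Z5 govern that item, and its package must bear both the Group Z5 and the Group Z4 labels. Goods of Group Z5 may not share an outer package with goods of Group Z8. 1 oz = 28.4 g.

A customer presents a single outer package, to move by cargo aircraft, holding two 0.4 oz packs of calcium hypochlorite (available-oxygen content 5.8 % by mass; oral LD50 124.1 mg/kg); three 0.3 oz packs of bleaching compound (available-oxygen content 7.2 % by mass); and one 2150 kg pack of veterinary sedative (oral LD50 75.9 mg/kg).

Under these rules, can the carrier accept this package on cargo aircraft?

The calcium hypochlorite has available-oxygen content 5.8 % by mass, which is > 5 % by mass, so it is Group Z4 (Oxidizer).
With available-oxygen content 7.2 % by mass (> 5 % by mass), the bleaching compound falls in Group Z4.
With oral LD50 75.9 mg/kg (< 100 mg/kg), the veterinary sedative falls in Group Z5.
Group Z5 quantity: 2150 kg.
2150 kg ≤ 2500 kg (cargo aircraft limit, Group Z5) — within limit.
Group Z4 net quantity: (two 0.4 oz packs = 22.72 g) + (three 0.3 oz packs = 25.56 g) = 48.28 g.
48.28 g is within the cargo aircraft limit of 50 g for Group Z4.
The segregation rule (Group Z5 with Group Z8) does not apply to Group Z5 with Group Z4.
Every hazard group is within its cargo aircraft limit and no segregation rule is violated.

Yes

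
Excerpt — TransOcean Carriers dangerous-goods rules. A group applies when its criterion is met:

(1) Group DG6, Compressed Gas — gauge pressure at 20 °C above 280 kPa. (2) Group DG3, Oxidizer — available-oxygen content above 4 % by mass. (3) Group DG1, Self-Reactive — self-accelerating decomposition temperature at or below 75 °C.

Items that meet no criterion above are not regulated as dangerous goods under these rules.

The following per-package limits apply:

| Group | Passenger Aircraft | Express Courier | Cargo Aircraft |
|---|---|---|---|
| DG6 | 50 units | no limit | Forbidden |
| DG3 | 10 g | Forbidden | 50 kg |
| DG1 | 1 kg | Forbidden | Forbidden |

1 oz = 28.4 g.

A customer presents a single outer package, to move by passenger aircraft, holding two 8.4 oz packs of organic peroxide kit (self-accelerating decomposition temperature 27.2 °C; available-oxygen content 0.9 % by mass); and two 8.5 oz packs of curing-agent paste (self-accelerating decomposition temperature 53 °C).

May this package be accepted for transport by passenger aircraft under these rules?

Yes

Self-accelerating decomposition temperature 27.2 °C meets the Group DG1 criterion (Self-Reactive), so the organic peroxide kit is Group DG1.
With self-accelerating decomposition temperature 53 °C (≤ 75 °C), the curing-agent paste falls in Group DG1.
Group DG1 net quantity: (two 8.4 oz packs = 477.12 g) + (two 8.5 oz packs = 482.8 g) = 959.92 g.
That is within the Group DG1 passenger aircraft limit of 1 kg.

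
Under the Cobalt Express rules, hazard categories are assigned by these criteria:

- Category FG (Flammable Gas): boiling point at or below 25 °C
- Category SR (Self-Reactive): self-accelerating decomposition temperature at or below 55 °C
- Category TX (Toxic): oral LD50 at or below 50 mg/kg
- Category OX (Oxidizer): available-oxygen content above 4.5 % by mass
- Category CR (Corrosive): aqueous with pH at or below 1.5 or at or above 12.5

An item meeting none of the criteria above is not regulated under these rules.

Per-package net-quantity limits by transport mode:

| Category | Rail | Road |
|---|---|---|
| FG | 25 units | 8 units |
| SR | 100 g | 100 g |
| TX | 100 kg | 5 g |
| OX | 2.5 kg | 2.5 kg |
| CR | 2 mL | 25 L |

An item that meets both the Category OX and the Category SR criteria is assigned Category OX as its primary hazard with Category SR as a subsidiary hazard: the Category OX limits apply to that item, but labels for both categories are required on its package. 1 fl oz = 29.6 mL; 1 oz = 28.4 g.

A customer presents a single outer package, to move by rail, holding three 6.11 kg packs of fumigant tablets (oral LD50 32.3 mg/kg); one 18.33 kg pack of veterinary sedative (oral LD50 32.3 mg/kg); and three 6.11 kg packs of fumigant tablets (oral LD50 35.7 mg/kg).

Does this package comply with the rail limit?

Yes

Oral LD50 32.3 mg/kg meets the Category TX criterion (Toxic), so the fumigant tablets are Category TX.
Veterinary sedative: oral LD50 32.3 mg/kg ≤ 50 mg/kg → Category TX (Toxic).
Fumigant tablets: oral LD50 35.7 mg/kg ≤ 50 mg/kg → Category TX (Toxic).
Total Category TX: (three 6.11 kg packs = 18.33 kg) + 18.33 kg + (three 6.11 kg packs = 18.33 kg) = 54.99 kg.
That is within the Category TX rail limit of 100 kg.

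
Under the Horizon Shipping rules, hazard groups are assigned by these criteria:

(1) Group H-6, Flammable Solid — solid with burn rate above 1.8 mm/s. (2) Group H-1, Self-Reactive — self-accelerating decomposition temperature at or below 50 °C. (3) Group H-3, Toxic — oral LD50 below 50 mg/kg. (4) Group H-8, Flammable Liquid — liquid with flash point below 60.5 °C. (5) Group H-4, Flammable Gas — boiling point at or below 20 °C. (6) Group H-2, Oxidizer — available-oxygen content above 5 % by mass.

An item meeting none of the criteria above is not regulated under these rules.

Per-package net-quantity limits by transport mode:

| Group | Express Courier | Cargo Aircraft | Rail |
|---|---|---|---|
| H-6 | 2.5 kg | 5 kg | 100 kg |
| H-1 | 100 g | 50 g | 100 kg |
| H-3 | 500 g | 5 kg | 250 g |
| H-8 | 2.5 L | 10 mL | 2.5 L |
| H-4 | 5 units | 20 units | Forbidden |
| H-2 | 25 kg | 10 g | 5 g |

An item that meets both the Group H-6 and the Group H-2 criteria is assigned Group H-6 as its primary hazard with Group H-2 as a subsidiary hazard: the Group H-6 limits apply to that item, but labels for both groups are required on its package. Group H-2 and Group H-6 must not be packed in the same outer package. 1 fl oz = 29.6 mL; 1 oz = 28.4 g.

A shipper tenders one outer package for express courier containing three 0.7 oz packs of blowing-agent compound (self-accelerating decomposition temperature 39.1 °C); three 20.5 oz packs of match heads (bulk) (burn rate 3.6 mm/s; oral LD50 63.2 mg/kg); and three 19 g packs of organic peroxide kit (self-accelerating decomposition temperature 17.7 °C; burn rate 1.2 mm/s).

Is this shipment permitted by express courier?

No

Self-accelerating decomposition temperature 39.1 °C meets the Group H-1 criterion (Self-Reactive), so the blowing-agent compound is Group H-1.
Burn rate 3.6 mm/s meets the Group H-6 criterion (Flammable Solid), so the match heads (bulk) are Group H-6.
The organic peroxide kit has self-accelerating decomposition temperature 17.7 °C, which is ≤ 50 °C, so it is Group H-1 (Self-Reactive).
Group H-1 net quantity: (three 0.7 oz packs = 59.64 g) + (three 19 g packs = 57 g) = 116.64 g.
That exceeds the Group H-1 express courier limit of 100 g.
Group H-6 quantity: three 20.5 oz packs = 1746.6 g.
That is within the Group H-6 express courier limit of 2.5 kg.
The segregation rule (Group H-2 with Group H-6) does not apply to Group H-1 with Group H-6.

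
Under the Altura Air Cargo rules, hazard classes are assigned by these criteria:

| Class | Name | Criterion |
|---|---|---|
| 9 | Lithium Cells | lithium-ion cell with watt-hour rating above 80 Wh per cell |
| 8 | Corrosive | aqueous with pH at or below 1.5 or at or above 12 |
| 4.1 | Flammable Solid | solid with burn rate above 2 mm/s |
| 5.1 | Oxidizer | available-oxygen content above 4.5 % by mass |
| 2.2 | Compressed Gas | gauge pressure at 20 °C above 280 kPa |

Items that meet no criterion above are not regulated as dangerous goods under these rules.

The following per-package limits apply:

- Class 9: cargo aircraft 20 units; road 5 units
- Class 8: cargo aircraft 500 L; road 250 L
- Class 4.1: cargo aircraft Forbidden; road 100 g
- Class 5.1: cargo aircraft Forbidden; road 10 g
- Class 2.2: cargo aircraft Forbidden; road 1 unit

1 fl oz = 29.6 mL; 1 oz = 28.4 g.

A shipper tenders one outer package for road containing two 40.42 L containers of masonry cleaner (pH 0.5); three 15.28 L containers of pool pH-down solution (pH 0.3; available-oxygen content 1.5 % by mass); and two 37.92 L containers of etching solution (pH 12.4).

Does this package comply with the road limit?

Yes

pH 0.5 meets the Class 8 criterion (Corrosive), so the masonry cleaner is Class 8.
With pH 0.3 (≤ 1.5), the pool pH-down solution falls in Class 8.
With pH 12.4 (≥ 12), the etching solution falls in Class 8.
Total Class 8: (two 40.42 L containers = 80.84 L) + (three 15.28 L containers = 45.84 L) + (two 37.92 L containers = 75.84 L) = 202.52 L.
202.52 L ≤ 250 L (road limit, Class 8) — within limit.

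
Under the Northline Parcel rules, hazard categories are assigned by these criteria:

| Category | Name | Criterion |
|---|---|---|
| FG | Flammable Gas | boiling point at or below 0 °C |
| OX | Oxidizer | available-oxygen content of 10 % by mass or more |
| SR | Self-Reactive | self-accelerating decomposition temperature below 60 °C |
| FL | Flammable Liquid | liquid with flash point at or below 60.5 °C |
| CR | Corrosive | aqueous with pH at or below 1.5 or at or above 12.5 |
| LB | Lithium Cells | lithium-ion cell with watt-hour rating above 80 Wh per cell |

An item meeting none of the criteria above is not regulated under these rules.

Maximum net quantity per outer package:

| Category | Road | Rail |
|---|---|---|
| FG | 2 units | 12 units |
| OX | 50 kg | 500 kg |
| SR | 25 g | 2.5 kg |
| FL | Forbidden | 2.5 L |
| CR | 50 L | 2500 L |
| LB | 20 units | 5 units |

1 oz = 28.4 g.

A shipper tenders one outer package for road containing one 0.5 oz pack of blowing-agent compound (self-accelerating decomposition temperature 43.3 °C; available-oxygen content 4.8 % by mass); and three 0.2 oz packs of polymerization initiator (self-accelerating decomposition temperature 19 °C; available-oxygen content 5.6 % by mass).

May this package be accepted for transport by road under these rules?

No

With self-accelerating decomposition temperature 43.3 °C (< 60 °C), the blowing-agent compound falls in Category SR.
With self-accelerating decomposition temperature 19 °C (< 60 °C), the polymerization initiator falls in Category SR.
Category SR net quantity: (one 0.5 oz pack = 14.2 g) + (three 0.2 oz packs = 17.04 g) = 31.24 g.
That exceeds the Category SR road limit of 25 g.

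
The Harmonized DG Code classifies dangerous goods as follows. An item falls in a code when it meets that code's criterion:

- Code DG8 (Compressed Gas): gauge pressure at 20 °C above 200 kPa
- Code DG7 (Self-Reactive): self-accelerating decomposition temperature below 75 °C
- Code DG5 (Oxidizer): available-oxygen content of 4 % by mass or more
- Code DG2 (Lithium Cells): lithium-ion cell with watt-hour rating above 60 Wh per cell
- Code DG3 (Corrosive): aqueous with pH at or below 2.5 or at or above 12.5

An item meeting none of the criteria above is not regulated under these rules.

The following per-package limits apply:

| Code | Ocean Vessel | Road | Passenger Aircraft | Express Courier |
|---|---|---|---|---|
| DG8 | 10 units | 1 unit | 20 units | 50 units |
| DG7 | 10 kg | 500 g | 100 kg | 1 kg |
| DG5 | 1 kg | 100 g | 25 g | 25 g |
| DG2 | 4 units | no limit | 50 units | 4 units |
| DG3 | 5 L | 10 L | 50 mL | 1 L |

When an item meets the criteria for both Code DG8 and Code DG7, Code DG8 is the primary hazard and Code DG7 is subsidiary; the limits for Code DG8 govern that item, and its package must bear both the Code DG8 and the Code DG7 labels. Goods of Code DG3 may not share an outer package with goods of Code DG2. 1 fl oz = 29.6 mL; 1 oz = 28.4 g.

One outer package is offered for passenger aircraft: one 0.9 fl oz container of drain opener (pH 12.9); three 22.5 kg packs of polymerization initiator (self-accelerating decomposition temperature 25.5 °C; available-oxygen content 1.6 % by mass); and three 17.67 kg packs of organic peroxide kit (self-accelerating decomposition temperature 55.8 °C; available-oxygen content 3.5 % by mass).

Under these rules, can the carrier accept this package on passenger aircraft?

No

The drain opener has pH 12.9, which is ≥ 12.5, so it is Code DG3 (Corrosive).
Self-accelerating decomposition temperature 25.5 °C meets the Code DG7 criterion (Self-Reactive), so the polymerization initiator is Code DG7.
Organic peroxide kit: self-accelerating decomposition temperature 55.8 °C < 75 °C → Code DG7 (Self-Reactive).
Code DG3 quantity: one 0.9 fl oz container = 26.64 mL.
26.64 mL is within the passenger aircraft limit of 50 mL for Code DG3.
Code DG7 net quantity: (three 22.5 kg packs = 67.5 kg) + (three 17.67 kg packs = 53.01 kg) = 120.51 kg.
120.51 kg > 100 kg (passenger aircraft limit, Code DG7) — over the limit.
The segregation rule (Code DG3 with Code DG2) does not apply to Code DG3 with Code DG7.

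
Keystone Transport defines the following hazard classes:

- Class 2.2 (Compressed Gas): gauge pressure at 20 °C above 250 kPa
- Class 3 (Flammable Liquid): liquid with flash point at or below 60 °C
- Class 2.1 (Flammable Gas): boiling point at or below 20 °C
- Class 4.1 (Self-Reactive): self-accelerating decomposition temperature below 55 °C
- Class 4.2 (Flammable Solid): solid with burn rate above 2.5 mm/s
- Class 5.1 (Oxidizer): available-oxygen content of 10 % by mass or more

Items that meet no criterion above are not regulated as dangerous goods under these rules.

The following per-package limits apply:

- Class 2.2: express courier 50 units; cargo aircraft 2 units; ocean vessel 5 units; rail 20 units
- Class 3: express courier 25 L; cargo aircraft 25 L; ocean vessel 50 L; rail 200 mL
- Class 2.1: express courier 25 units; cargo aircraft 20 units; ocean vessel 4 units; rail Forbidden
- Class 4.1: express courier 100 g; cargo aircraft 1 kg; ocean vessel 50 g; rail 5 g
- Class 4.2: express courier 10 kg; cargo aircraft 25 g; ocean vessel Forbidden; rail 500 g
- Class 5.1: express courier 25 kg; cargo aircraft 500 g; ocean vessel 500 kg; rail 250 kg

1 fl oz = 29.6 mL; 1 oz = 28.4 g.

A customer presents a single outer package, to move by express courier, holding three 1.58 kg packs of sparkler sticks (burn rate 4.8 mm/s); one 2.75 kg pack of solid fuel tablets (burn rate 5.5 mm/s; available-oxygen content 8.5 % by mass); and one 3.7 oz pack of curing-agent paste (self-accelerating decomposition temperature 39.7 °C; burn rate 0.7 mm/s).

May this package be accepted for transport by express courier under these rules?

Burn rate 4.8 mm/s meets the Class 4.2 criterion (Flammable Solid), so the sparkler sticks are Class 4.2.
Solid fuel tablets: burn rate 5.5 mm/s > 2.5 mm/s → Class 4.2 (Flammable Solid).
Curing-agent paste: self-accelerating decomposition temperature 39.7 °C < 55 °C → Class 4.1 (Self-Reactive).
Total Class 4.2: (three 1.58 kg packs = 4.74 kg) + 2.75 kg = 7.49 kg.
7.49 kg is within the express courier limit of 10 kg for Class 4.2.
Class 4.1 quantity: one 3.7 oz pack = 105.08 g.
105.08 g > 100 g (express courier limit, Class 4.1) — over the limit.

No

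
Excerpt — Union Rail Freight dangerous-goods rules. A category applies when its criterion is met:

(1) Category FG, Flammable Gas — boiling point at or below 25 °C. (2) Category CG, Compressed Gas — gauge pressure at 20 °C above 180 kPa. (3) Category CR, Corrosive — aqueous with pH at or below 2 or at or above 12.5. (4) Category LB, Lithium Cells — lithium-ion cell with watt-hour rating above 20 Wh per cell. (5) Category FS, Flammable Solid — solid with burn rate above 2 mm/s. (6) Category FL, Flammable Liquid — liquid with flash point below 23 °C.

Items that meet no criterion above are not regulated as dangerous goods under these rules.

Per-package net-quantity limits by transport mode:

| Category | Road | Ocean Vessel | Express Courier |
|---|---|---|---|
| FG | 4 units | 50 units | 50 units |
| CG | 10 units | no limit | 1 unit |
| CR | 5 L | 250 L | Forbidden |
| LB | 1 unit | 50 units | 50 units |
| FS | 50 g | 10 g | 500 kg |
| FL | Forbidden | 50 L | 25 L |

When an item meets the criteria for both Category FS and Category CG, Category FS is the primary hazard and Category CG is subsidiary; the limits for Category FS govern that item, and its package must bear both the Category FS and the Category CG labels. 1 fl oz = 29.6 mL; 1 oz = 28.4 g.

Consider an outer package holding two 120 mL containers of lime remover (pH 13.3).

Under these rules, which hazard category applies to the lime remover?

pH 13.3 meets the Category CR criterion (Corrosive), so the lime remover is Category CR.

Category CR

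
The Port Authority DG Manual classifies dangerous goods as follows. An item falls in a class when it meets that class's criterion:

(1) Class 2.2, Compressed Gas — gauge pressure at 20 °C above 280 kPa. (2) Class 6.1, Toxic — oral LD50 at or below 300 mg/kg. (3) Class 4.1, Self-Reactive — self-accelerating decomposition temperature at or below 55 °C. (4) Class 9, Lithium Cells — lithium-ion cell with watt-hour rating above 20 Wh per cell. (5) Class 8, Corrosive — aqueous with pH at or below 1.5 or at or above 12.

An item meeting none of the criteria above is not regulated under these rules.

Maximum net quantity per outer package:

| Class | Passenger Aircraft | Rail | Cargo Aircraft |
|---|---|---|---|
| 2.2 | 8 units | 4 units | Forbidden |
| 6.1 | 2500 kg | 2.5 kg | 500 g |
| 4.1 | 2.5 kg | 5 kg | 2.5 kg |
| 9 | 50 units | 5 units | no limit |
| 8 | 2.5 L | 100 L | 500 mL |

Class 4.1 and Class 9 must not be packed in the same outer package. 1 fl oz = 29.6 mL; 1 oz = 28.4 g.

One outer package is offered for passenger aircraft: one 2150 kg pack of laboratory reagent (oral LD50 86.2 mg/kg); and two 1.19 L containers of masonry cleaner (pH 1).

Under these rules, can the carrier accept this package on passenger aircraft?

Yes

The laboratory reagent has oral LD50 86.2 mg/kg, which is ≤ 300 mg/kg, so it is Class 6.1 (Toxic).
With pH 1 (≤ 1.5), the masonry cleaner falls in Class 8.
Class 6.1 quantity: 2150 kg.
That is within the Class 6.1 passenger aircraft limit of 2500 kg.
Class 8 quantity: two 1.19 L containers = 2.38 L.
That is within the Class 8 passenger aircraft limit of 2.5 L.
The segregation rule (Class 4.1 with Class 9) does not apply to Class 6.1 with Class 8.
Every hazard class is within its passenger aircraft limit and no segregation rule is violated.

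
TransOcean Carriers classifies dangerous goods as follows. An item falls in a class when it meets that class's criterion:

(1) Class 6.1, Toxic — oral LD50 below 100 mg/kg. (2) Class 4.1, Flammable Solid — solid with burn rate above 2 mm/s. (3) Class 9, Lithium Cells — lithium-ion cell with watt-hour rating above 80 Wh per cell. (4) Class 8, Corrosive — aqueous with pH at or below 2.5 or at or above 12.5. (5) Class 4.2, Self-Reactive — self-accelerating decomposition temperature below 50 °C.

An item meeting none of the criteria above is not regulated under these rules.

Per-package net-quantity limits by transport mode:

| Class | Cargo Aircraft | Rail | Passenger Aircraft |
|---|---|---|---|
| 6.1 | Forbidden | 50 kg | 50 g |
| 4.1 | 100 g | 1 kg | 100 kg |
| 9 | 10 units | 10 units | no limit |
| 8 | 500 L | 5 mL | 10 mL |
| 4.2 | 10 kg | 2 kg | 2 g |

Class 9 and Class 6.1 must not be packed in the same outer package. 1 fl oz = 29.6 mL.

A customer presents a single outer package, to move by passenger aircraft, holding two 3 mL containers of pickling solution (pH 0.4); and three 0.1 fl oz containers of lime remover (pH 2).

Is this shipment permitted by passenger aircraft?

No

The pickling solution has pH 0.4, which is ≤ 2.5, so it is Class 8 (Corrosive).
pH 2 meets the Class 8 criterion (Corrosive), so the lime remover is Class 8.
Class 8 net quantity: (two 3 mL containers = 6 mL) + (three 0.1 fl oz containers = 8.88 mL) = 14.88 mL.
14.88 mL exceeds the passenger aircraft limit of 10 mL for Class 8.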